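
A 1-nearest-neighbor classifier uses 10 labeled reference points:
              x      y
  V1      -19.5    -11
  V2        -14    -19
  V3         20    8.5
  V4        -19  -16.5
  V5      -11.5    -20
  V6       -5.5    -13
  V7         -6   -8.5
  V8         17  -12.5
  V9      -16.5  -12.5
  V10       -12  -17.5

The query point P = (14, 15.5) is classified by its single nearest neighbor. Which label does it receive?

V3

Since √ is increasing, it suffices to compare squared distances:
|PV1|² = (14−(-19.5))² + (15.5−(-11))² = 1122.25 + 702.25 = 1824.5
|PV2|² = (14−(-14))² + (15.5−(-19))² = 784 + 1190.25 = 1974.25
|PV3|² = (14−20)² + (15.5−8.5)² = 36 + 49 = 85
|PV4|² = (14−(-19))² + (15.5−(-16.5))² = 1089 + 1024 = 2113
|PV5|² = (14−(-11.5))² + (15.5−(-20))² = 650.25 + 1260.25 = 1910.5
|PV6|² = (14−(-5.5))² + (15.5−(-13))² = 380.25 + 812.25 = 1192.5
|PV7|² = (14−(-6))² + (15.5−(-8.5))² = 400 + 576 = 976
|PV8|² = (14−17)² + (15.5−(-12.5))² = 9 + 784 = 793
|PV9|² = (14−(-16.5))² + (15.5−(-12.5))² = 930.25 + 784 = 1714.25
d²(P, V10) = (14−(-12))² + (15.5−(-17.5))² = 676 + 1089 = 1765
Minimum is at V3.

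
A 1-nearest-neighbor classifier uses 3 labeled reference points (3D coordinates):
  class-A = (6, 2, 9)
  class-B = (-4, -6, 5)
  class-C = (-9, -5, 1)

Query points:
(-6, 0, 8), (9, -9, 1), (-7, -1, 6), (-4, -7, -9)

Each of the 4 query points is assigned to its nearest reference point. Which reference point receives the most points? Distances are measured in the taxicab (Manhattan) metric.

class-B

(-6, 0, 8) — d to each: class-A:15, class-B:11, class-C:15 → nearest is class-B
(9, -9, 1) — d to each: class-A:22, class-B:20, class-C:22 → nearest is class-B
(-7, -1, 6) — d to each: class-A:19, class-B:9, class-C:11 → nearest is class-B
(-4, -7, -9) — d to each: class-A:37, class-B:15, class-C:17 → nearest is class-B
Tally — class-B:4. class-B captures the most (4).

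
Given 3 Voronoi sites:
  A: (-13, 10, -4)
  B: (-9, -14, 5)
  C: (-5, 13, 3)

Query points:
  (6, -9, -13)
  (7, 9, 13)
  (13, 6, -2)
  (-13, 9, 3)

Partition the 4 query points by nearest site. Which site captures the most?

C

(6, -9, -13) — d² to each: A:803, B:574, C:861 → nearest is B
(7, 9, 13) — d² to each: A:690, B:849, C:260 → nearest is C
(13, 6, -2) — d² to each: A:696, B:933, C:398 → nearest is C
(-13, 9, 3) — d² to each: A:50, B:549, C:80 → nearest is A
Tally — A:1, B:1, C:2. C captures the most (2).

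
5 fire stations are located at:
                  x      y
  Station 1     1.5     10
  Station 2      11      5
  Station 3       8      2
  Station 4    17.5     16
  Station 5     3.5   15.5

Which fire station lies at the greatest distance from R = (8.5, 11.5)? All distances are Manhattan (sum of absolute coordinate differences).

d(R, Station 1) = |8.5−1.5| + |11.5−10| = 7 + 1.5 = 8.5
d(R, Station 2) = |8.5−11| + |11.5−5| = 2.5 + 6.5 = 9
d(R, Station 3) = |8.5−8| + |11.5−2| = 0.5 + 9.5 = 10
d(R, Station 4) = |8.5−17.5| + |11.5−16| = 9 + 4.5 = 13.5
d(R, Station 5) = |8.5−3.5| + |11.5−15.5| = 5 + 4 = 9
The largest is to Station 4.

Station 4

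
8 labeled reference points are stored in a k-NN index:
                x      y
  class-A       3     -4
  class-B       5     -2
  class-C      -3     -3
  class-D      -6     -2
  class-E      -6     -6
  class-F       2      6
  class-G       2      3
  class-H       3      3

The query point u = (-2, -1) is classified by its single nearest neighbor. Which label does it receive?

Squared Euclidean distances:
d²(u, class-A) = (-2−3)² + (-1−(-4))² = 25 + 9 = 34
d²(u, class-B) = (-2−5)² + (-1−(-2))² = 49 + 1 = 50
d²(u, class-C) = (-2−(-3))² + (-1−(-3))² = 1 + 4 = 5
d²(u, class-D) = (-2−(-6))² + (-1−(-2))² = 16 + 1 = 17
d²(u, class-E) = (-2−(-6))² + (-1−(-6))² = 16 + 25 = 41
d²(u, class-F) = (-2−2)² + (-1−6)² = 16 + 49 = 65
d²(u, class-G) = (-2−2)² + (-1−3)² = 16 + 16 = 32
d²(u, class-H) = (-2−3)² + (-1−3)² = 25 + 16 = 41
class-C is nearest.

class-C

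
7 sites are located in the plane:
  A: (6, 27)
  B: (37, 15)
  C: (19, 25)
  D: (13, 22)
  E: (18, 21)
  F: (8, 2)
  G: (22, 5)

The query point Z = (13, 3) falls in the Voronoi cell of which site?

Compare squared distances (the ordering matches that of the actual distances):
|ZA|² = (13−6)² + (3−27)² = 49 + 576 = 625
|ZB|² = (13−37)² + (3−15)² = 576 + 144 = 720
|ZC|² = (13−19)² + (3−25)² = 36 + 484 = 520
|ZD|² = (13−13)² + (3−22)² = 0 + 361 = 361
|ZE|² = (13−18)² + (3−21)² = 25 + 324 = 349
|ZF|² = (13−8)² + (3−2)² = 25 + 1 = 26
|ZG|² = (13−22)² + (3−5)² = 81 + 4 = 85
The smallest is to F, so Z lies in the Voronoi region of F.

F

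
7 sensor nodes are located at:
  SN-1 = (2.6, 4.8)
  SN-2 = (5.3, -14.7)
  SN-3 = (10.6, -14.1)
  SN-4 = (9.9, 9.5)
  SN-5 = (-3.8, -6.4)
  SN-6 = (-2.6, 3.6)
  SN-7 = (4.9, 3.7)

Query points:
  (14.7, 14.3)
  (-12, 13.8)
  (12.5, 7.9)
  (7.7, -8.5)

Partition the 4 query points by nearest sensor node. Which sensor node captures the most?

SN-4

(14.7, 14.3) — d² to each: SN-1:236.66, SN-2:929.36, SN-3:823.37, SN-4:46.08, SN-5:770.74, SN-6:413.78, SN-7:208.4 → nearest is SN-4
(-12, 13.8) — d² to each: SN-1:294.16, SN-2:1111.54, SN-3:1289.17, SN-4:498.1, SN-5:475.28, SN-6:192.4, SN-7:387.62 → nearest is SN-6
(12.5, 7.9) — d² to each: SN-1:107.62, SN-2:562.6, SN-3:487.61, SN-4:9.32, SN-5:470.18, SN-6:246.5, SN-7:75.4 → nearest is SN-4
(7.7, -8.5) — d² to each: SN-1:202.9, SN-2:44.2, SN-3:39.77, SN-4:328.84, SN-5:136.66, SN-6:252.5, SN-7:156.68 → nearest is SN-3
Tally — SN-3:1, SN-4:2, SN-6:1. SN-4 captures the most (2).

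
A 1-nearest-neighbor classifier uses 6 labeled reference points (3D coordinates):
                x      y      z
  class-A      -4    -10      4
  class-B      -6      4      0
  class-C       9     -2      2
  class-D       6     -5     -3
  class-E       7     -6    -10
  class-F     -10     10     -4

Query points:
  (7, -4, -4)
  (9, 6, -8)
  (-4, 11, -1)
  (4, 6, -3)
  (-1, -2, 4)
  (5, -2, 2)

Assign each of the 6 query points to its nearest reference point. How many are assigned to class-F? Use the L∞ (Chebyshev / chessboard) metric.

(7, -4, -4) — d to each: class-A:11, class-B:13, class-C:6, class-D:1, class-E:6, class-F:17 → nearest is class-D
(9, 6, -8) — d to each: class-A:16, class-B:15, class-C:10, class-D:11, class-E:12, class-F:19 → nearest is class-C
(-4, 11, -1) — d to each: class-A:21, class-B:7, class-C:13, class-D:16, class-E:17, class-F:6 → nearest is class-F
(4, 6, -3) — d to each: class-A:16, class-B:10, class-C:8, class-D:11, class-E:12, class-F:14 → nearest is class-C
(-1, -2, 4) — d to each: class-A:8, class-B:6, class-C:10, class-D:7, class-E:14, class-F:12 → nearest is class-B
(5, -2, 2) — d to each: class-A:9, class-B:11, class-C:4, class-D:5, class-E:12, class-F:15 → nearest is class-C
1 of the 6 points has class-F as nearest.

1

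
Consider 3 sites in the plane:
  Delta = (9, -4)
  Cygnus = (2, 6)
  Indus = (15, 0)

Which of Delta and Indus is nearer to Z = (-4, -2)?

Delta

Compare squared distances:
d²(Z, Delta) = (-4−9)² + (-2−(-4))² = 169 + 4 = 173
d²(Z, Indus) = (-4−15)² + (-2−0)² = 361 + 4 = 365
173 < 365, so Delta is closer.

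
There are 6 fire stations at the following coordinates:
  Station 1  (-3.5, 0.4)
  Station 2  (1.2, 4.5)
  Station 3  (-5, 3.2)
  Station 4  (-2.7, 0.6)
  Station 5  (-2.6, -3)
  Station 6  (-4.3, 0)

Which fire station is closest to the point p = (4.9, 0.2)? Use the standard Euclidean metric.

Station 2

Compare squared distances (the ordering matches that of the actual distances):
d²(p, Station 1) = (4.9−(-3.5))² + (0.2−0.4)² = 70.56 + 0.04 = 70.6
d²(p, Station 2) = (4.9−1.2)² + (0.2−4.5)² = 13.69 + 18.49 = 32.18
d²(p, Station 3) = (4.9−(-5))² + (0.2−3.2)² = 98.01 + 9 = 107.01
d²(p, Station 4) = (4.9−(-2.7))² + (0.2−0.6)² = 57.76 + 0.16 = 57.92
d²(p, Station 5) = (4.9−(-2.6))² + (0.2−(-3))² = 56.25 + 10.24 = 66.49
d²(p, Station 6) = (4.9−(-4.3))² + (0.2−0)² = 84.64 + 0.04 = 84.68
Minimum is at Station 2.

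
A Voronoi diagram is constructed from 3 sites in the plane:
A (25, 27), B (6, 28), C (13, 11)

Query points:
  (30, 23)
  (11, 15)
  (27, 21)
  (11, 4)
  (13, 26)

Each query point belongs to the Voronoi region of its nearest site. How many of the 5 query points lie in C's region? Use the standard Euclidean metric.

(30, 23) — d² to each: A:41, B:601, C:433 → nearest is A
(11, 15) — d² to each: A:340, B:194, C:20 → nearest is C
(27, 21) — d² to each: A:40, B:490, C:296 → nearest is A
(11, 4) — d² to each: A:725, B:601, C:53 → nearest is C
(13, 26) — d² to each: A:145, B:53, C:225 → nearest is B
2 of the 5 points have C as nearest.

2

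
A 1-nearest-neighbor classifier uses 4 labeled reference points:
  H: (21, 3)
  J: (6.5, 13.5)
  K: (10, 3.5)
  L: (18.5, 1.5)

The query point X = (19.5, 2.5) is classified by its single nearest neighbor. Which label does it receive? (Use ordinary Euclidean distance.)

Since √ is increasing, it suffices to compare squared distances:
|XH|² = (19.5−21)² + (2.5−3)² = 2.25 + 0.25 = 2.5
|XJ|² = (19.5−6.5)² + (2.5−13.5)² = 169 + 121 = 290
|XK|² = (19.5−10)² + (2.5−3.5)² = 90.25 + 1 = 91.25
|XL|² = (19.5−18.5)² + (2.5−1.5)² = 1 + 1 = 2
L is nearest.

L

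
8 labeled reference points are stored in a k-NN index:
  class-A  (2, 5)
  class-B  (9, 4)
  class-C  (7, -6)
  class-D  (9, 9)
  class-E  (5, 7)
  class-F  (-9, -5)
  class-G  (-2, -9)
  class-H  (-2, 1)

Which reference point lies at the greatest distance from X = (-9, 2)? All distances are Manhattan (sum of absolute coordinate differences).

class-D

d(X, class-A) = 11 + 3 = 14
d(X, class-B) = 18 + 2 = 20
d(X, class-C) = 16 + 8 = 24
d(X, class-D) = 18 + 7 = 25
d(X, class-E) = 14 + 5 = 19
d(X, class-F) = 0 + 7 = 7
d(X, class-G) = 7 + 11 = 18
d(X, class-H) = 7 + 1 = 8
The largest is to class-D.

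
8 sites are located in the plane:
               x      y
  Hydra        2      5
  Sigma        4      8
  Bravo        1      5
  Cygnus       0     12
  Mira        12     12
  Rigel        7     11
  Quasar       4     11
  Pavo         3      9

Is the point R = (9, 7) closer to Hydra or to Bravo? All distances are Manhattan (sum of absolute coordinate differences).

Hydra

d(R, Hydra) = |9−2| + |7−5| = 7 + 2 = 9
d(R, Bravo) = |9−1| + |7−5| = 8 + 2 = 10
9 < 10, so Hydra is closer.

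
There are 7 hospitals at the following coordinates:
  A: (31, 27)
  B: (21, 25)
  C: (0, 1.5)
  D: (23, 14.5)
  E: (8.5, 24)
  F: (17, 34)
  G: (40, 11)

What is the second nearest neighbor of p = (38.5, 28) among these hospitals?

Since √ is increasing, it suffices to compare squared distances:
|pA|² = (38.5−31)² + (28−27)² = 56.25 + 1 = 57.25
|pB|² = (38.5−21)² + (28−25)² = 306.25 + 9 = 315.25
|pC|² = (38.5−0)² + (28−1.5)² = 1482.25 + 702.25 = 2184.5
|pD|² = (38.5−23)² + (28−14.5)² = 240.25 + 182.25 = 422.5
|pE|² = (38.5−8.5)² + (28−24)² = 900 + 16 = 916
|pF|² = (38.5−17)² + (28−34)² = 462.25 + 36 = 498.25
|pG|² = (38.5−40)² + (28−11)² = 2.25 + 289 = 291.25
Sorted ascending: A, G, B, … — the second-nearest is G.

G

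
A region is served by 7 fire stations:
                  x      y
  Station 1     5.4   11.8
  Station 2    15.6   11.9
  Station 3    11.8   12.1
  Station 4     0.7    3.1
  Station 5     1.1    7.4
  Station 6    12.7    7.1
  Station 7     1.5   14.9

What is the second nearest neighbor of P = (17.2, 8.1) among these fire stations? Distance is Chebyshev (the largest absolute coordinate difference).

Station 6

d(P, Station 1) = max(11.8, 3.7) = 11.8
d(P, Station 2) = max(1.6, 3.8) = 3.8
d(P, Station 3) = max(5.4, 4) = 5.4
d(P, Station 4) = max(16.5, 5) = 16.5
d(P, Station 5) = max(16.1, 0.7) = 16.1
d(P, Station 6) = max(4.5, 1) = 4.5
d(P, Station 7) = max(15.7, 6.8) = 15.7
Sorted ascending: Station 2, Station 6, Station 3, … — the second-nearest is Station 6.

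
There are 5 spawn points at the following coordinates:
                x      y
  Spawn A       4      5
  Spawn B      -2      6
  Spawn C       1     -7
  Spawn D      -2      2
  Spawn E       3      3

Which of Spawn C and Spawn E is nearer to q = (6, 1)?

Compare squared distances:
d²(q, Spawn C) = (6−1)² + (1−(-7))² = 25 + 64 = 89
d²(q, Spawn E) = (6−3)² + (1−3)² = 9 + 4 = 13
89 > 13, so Spawn E is closer.

Spawn E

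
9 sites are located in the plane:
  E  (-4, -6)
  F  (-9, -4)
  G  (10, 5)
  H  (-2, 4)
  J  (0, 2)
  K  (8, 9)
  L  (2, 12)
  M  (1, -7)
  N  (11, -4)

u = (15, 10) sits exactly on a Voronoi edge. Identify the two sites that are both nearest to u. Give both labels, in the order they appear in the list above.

G and K

Squared distances from u to each site:
|uE|² = 361 + 256 = 617
|uF|² = 576 + 196 = 772
|uG|² = 25 + 25 = 50
|uH|² = 289 + 36 = 325
|uJ|² = 225 + 64 = 289
|uK|² = 49 + 1 = 50
|uL|² = 169 + 4 = 173
|uM|² = 196 + 289 = 485
|uN|² = 16 + 196 = 212
u is equidistant from G and K (both at squared distance 50), and every other site is strictly farther — so u lies on the G–K Voronoi edge.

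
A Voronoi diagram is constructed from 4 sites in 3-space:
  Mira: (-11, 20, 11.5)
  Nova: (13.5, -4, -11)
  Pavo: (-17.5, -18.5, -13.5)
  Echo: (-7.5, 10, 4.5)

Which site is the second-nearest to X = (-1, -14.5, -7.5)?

Nova

Since √ is increasing, it suffices to compare squared distances:
d²(X, Mira) = (-1−(-11))² + (-14.5−20)² + (-7.5−11.5)² = 100 + 1190.25 + 361 = 1651.25
d²(X, Nova) = (-1−13.5)² + (-14.5−(-4))² + (-7.5−(-11))² = 210.25 + 110.25 + 12.25 = 332.75
d²(X, Pavo) = (-1−(-17.5))² + (-14.5−(-18.5))² + (-7.5−(-13.5))² = 272.25 + 16 + 36 = 324.25
d²(X, Echo) = (-1−(-7.5))² + (-14.5−10)² + (-7.5−4.5)² = 42.25 + 600.25 + 144 = 786.5
Sorted ascending: Pavo, Nova, Echo, … — the second-nearest is Nova.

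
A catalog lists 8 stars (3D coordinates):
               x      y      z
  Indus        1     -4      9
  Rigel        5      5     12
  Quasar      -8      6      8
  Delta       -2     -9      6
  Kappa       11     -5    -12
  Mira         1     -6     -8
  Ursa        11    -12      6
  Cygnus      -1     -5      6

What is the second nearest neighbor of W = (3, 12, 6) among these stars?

Compare squared distances (the ordering matches that of the actual distances):
d²(W, Indus) = (3−1)² + (12−(-4))² + (6−9)² = 4 + 256 + 9 = 269
d²(W, Rigel) = (3−5)² + (12−5)² + (6−12)² = 4 + 49 + 36 = 89
d²(W, Quasar) = (3−(-8))² + (12−6)² + (6−8)² = 121 + 36 + 4 = 161
d²(W, Delta) = (3−(-2))² + (12−(-9))² + (6−6)² = 25 + 441 + 0 = 466
d²(W, Kappa) = (3−11)² + (12−(-5))² + (6−(-12))² = 64 + 289 + 324 = 677
d²(W, Mira) = (3−1)² + (12−(-6))² + (6−(-8))² = 4 + 324 + 196 = 524
d²(W, Ursa) = (3−11)² + (12−(-12))² + (6−6)² = 64 + 576 + 0 = 640
d²(W, Cygnus) = (3−(-1))² + (12−(-5))² + (6−6)² = 16 + 289 + 0 = 305
Sorted ascending: Rigel, Quasar, Indus, … — the second-nearest is Quasar.

Quasar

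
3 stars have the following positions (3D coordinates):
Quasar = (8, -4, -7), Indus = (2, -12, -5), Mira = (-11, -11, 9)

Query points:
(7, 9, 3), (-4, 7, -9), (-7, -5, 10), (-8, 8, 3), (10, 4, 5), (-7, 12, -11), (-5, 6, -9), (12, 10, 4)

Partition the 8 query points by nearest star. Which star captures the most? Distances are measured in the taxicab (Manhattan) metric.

Quasar

(7, 9, 3) — d to each: Quasar:24, Indus:34, Mira:44 → nearest is Quasar
(-4, 7, -9) — d to each: Quasar:25, Indus:29, Mira:43 → nearest is Quasar
(-7, -5, 10) — d to each: Quasar:33, Indus:31, Mira:11 → nearest is Mira
(-8, 8, 3) — d to each: Quasar:38, Indus:38, Mira:28 → nearest is Mira
(10, 4, 5) — d to each: Quasar:22, Indus:34, Mira:40 → nearest is Quasar
(-7, 12, -11) — d to each: Quasar:35, Indus:39, Mira:47 → nearest is Quasar
(-5, 6, -9) — d to each: Quasar:25, Indus:29, Mira:41 → nearest is Quasar
(12, 10, 4) — d to each: Quasar:29, Indus:41, Mira:49 → nearest is Quasar
Tally — Quasar:6, Mira:2. Quasar captures the most (6).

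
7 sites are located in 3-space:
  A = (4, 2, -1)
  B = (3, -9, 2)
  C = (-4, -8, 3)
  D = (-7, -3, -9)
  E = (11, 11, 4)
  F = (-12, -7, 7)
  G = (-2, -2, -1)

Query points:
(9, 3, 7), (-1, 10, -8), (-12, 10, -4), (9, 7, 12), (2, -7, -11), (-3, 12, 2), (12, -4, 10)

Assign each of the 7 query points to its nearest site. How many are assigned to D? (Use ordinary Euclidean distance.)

(9, 3, 7) — d² to each: A:90, B:205, C:306, D:548, E:77, F:541, G:210 → nearest is E
(-1, 10, -8) — d² to each: A:138, B:477, C:454, D:206, E:289, F:635, G:194 → nearest is A
(-12, 10, -4) — d² to each: A:329, B:622, C:437, D:219, E:594, F:410, G:253 → nearest is D
(9, 7, 12) — d² to each: A:219, B:392, C:475, D:797, E:84, F:662, G:371 → nearest is E
(2, -7, -11) — d² to each: A:185, B:174, C:233, D:101, E:630, F:520, G:141 → nearest is D
(-3, 12, 2) — d² to each: A:158, B:477, C:402, D:362, E:201, F:467, G:206 → nearest is A
(12, -4, 10) — d² to each: A:221, B:170, C:321, D:723, E:262, F:594, G:321 → nearest is B
2 of the 7 points have D as nearest.

2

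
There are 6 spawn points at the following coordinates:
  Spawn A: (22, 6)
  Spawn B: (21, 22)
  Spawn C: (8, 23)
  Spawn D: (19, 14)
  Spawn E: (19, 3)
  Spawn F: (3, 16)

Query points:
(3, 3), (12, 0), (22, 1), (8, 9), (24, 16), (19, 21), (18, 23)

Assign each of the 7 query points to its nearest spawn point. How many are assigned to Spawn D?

1

(3, 3) — d² to each: Spawn A:370, Spawn B:685, Spawn C:425, Spawn D:377, Spawn E:256, Spawn F:169 → nearest is Spawn F
(12, 0) — d² to each: Spawn A:136, Spawn B:565, Spawn C:545, Spawn D:245, Spawn E:58, Spawn F:337 → nearest is Spawn E
(22, 1) — d² to each: Spawn A:25, Spawn B:442, Spawn C:680, Spawn D:178, Spawn E:13, Spawn F:586 → nearest is Spawn E
(8, 9) — d² to each: Spawn A:205, Spawn B:338, Spawn C:196, Spawn D:146, Spawn E:157, Spawn F:74 → nearest is Spawn F
(24, 16) — d² to each: Spawn A:104, Spawn B:45, Spawn C:305, Spawn D:29, Spawn E:194, Spawn F:441 → nearest is Spawn D
(19, 21) — d² to each: Spawn A:234, Spawn B:5, Spawn C:125, Spawn D:49, Spawn E:324, Spawn F:281 → nearest is Spawn B
(18, 23) — d² to each: Spawn A:305, Spawn B:10, Spawn C:100, Spawn D:82, Spawn E:401, Spawn F:274 → nearest is Spawn B
1 of the 7 points has Spawn D as nearest.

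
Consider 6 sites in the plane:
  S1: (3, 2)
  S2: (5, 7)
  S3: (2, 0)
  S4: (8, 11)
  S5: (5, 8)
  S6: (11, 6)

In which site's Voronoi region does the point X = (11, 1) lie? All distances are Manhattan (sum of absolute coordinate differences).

d(X,S1) = |11−3| + |1−2| = 8 + 1 = 9
d(X,S2) = |11−5| + |1−7| = 6 + 6 = 12
d(X,S3) = |11−2| + |1−0| = 9 + 1 = 10
d(X,S4) = |11−8| + |1−11| = 3 + 10 = 13
d(X,S5) = |11−5| + |1−8| = 6 + 7 = 13
d(X,S6) = |11−11| + |1−6| = 0 + 5 = 5
The smallest is to S6, so X lies in the Voronoi region of S6.

S6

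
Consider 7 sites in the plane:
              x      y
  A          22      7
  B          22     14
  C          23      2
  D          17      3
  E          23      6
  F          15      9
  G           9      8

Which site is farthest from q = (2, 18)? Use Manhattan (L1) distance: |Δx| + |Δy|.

d(q,A) = |2−22| + |18−7| = 20 + 11 = 31
d(q,B) = |2−22| + |18−14| = 20 + 4 = 24
d(q,C) = |2−23| + |18−2| = 21 + 16 = 37
d(q,D) = |2−17| + |18−3| = 15 + 15 = 30
d(q,E) = |2−23| + |18−6| = 21 + 12 = 33
d(q,F) = |2−15| + |18−9| = 13 + 9 = 22
d(q,G) = |2−9| + |18−8| = 7 + 10 = 17
The largest is to C.

C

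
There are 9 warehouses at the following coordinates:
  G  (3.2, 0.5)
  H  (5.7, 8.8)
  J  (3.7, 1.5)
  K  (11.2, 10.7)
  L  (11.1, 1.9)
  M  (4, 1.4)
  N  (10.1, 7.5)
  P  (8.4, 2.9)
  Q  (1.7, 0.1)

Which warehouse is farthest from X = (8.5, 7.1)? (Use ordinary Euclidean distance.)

Since √ is increasing, it suffices to compare squared distances:
|XG|² = 28.09 + 43.56 = 71.65
|XH|² = 7.84 + 2.89 = 10.73
|XJ|² = 23.04 + 31.36 = 54.4
|XK|² = 7.29 + 12.96 = 20.25
|XL|² = 6.76 + 27.04 = 33.8
|XM|² = 20.25 + 32.49 = 52.74
|XN|² = 2.56 + 0.16 = 2.72
|XP|² = 0.01 + 17.64 = 17.65
|XQ|² = 46.24 + 49 = 95.24
The largest is to Q.

Q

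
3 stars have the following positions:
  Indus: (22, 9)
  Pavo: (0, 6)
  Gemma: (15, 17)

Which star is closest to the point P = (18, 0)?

Since √ is increasing, it suffices to compare squared distances:
d²(P, Indus) = (18−22)² + (0−9)² = 16 + 81 = 97
d²(P, Pavo) = (18−0)² + (0−6)² = 324 + 36 = 360
d²(P, Gemma) = (18−15)² + (0−17)² = 9 + 289 = 298
Indus is nearest.

Indus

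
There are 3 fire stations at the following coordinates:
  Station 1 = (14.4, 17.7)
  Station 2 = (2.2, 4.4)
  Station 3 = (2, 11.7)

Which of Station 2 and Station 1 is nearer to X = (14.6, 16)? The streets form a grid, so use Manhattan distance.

d(X, Station 2) = |14.6−2.2| + |16−4.4| = 12.4 + 11.6 = 24
d(X, Station 1) = |14.6−14.4| + |16−17.7| = 0.2 + 1.7 = 1.9
24 > 1.9, so Station 1 is closer.

Station 1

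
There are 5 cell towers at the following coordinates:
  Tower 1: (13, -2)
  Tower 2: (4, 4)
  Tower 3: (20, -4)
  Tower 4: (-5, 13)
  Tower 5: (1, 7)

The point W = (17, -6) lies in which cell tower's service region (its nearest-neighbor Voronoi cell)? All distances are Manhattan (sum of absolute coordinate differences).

Tower 3

d(W, Tower 1) = 4 + 4 = 8
d(W, Tower 2) = 13 + 10 = 23
d(W, Tower 3) = 3 + 2 = 5
d(W, Tower 4) = 22 + 19 = 41
d(W, Tower 5) = 16 + 13 = 29
Minimum is at Tower 3.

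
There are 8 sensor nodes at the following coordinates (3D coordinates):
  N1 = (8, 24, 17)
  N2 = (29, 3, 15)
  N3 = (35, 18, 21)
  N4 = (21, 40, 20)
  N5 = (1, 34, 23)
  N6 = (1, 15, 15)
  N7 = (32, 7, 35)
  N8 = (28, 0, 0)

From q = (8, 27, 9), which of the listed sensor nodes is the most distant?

Compare squared distances (the ordering matches that of the actual distances):
|qN1|² = (8−8)² + (27−24)² + (9−17)² = 0 + 9 + 64 = 73
|qN2|² = (8−29)² + (27−3)² + (9−15)² = 441 + 576 + 36 = 1053
|qN3|² = (8−35)² + (27−18)² + (9−21)² = 729 + 81 + 144 = 954
|qN4|² = (8−21)² + (27−40)² + (9−20)² = 169 + 169 + 121 = 459
|qN5|² = (8−1)² + (27−34)² + (9−23)² = 49 + 49 + 196 = 294
|qN6|² = (8−1)² + (27−15)² + (9−15)² = 49 + 144 + 36 = 229
|qN7|² = (8−32)² + (27−7)² + (9−35)² = 576 + 400 + 676 = 1652
|qN8|² = (8−28)² + (27−0)² + (9−0)² = 400 + 729 + 81 = 1210
The largest is to N7.

N7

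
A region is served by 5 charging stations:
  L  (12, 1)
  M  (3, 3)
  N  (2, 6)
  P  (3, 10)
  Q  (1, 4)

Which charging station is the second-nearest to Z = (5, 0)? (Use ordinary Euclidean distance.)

Q

Since √ is increasing, it suffices to compare squared distances:
|ZL|² = (5−12)² + (0−1)² = 49 + 1 = 50
|ZM|² = (5−3)² + (0−3)² = 4 + 9 = 13
|ZN|² = (5−2)² + (0−6)² = 9 + 36 = 45
|ZP|² = (5−3)² + (0−10)² = 4 + 100 = 104
|ZQ|² = (5−1)² + (0−4)² = 16 + 16 = 32
Sorted ascending: M, Q, N, … — the second-nearest is Q.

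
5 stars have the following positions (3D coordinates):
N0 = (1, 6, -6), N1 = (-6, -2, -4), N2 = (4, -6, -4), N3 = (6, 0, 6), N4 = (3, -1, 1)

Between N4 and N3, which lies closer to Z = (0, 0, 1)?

N4

Compare squared distances:
|ZN4|² = (0−3)² + (0−(-1))² + (1−1)² = 9 + 1 + 0 = 10
|ZN3|² = (0−6)² + (0−0)² + (1−6)² = 36 + 0 + 25 = 61
10 < 61, so N4 is closer.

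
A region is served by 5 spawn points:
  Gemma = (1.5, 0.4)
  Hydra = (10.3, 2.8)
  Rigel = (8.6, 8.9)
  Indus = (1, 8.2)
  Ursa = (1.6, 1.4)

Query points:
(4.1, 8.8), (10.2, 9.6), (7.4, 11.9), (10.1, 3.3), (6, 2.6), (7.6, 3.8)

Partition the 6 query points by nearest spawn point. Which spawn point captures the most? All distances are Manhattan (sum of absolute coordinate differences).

(4.1, 8.8) — d to each: Gemma:11, Hydra:12.2, Rigel:4.6, Indus:3.7, Ursa:9.9 → nearest is Indus
(10.2, 9.6) — d to each: Gemma:17.9, Hydra:6.9, Rigel:2.3, Indus:10.6, Ursa:16.8 → nearest is Rigel
(7.4, 11.9) — d to each: Gemma:17.4, Hydra:12, Rigel:4.2, Indus:10.1, Ursa:16.3 → nearest is Rigel
(10.1, 3.3) — d to each: Gemma:11.5, Hydra:0.7, Rigel:7.1, Indus:14, Ursa:10.4 → nearest is Hydra
(6, 2.6) — d to each: Gemma:6.7, Hydra:4.5, Rigel:8.9, Indus:10.6, Ursa:5.6 → nearest is Hydra
(7.6, 3.8) — d to each: Gemma:9.5, Hydra:3.7, Rigel:6.1, Indus:11, Ursa:8.4 → nearest is Hydra
Tally — Hydra:3, Rigel:2, Indus:1. Hydra captures the most (3).

Hydra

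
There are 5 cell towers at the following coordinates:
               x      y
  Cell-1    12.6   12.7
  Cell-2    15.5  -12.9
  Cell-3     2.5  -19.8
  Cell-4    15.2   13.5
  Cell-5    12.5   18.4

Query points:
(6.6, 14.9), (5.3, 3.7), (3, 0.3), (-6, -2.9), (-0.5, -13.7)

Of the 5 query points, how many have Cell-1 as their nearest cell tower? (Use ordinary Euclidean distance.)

3

(6.6, 14.9) — d² to each: Cell-1:40.84, Cell-2:852.05, Cell-3:1220.9, Cell-4:75.92, Cell-5:47.06 → nearest is Cell-1
(5.3, 3.7) — d² to each: Cell-1:134.29, Cell-2:379.6, Cell-3:560.09, Cell-4:194.05, Cell-5:267.93 → nearest is Cell-1
(3, 0.3) — d² to each: Cell-1:245.92, Cell-2:330.49, Cell-3:404.26, Cell-4:323.08, Cell-5:417.86 → nearest is Cell-1
(-6, -2.9) — d² to each: Cell-1:589.32, Cell-2:562.25, Cell-3:357.86, Cell-4:718.4, Cell-5:795.94 → nearest is Cell-3
(-0.5, -13.7) — d² to each: Cell-1:868.57, Cell-2:256.64, Cell-3:46.21, Cell-4:986.33, Cell-5:1199.41 → nearest is Cell-3
3 of the 5 points have Cell-1 as nearest.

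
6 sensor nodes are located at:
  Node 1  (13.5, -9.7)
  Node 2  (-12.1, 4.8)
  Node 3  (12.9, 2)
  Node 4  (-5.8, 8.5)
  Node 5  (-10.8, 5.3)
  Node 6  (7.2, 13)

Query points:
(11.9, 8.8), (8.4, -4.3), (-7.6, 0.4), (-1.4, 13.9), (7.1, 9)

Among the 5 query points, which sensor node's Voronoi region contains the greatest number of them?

Node 6

(11.9, 8.8) — d² to each: Node 1:344.81, Node 2:592, Node 3:47.24, Node 4:313.38, Node 5:527.54, Node 6:39.73 → nearest is Node 6
(8.4, -4.3) — d² to each: Node 1:55.17, Node 2:503.06, Node 3:59.94, Node 4:365.48, Node 5:460.8, Node 6:300.73 → nearest is Node 1
(-7.6, 0.4) — d² to each: Node 1:547.22, Node 2:39.61, Node 3:422.81, Node 4:68.85, Node 5:34.25, Node 6:377.8 → nearest is Node 5
(-1.4, 13.9) — d² to each: Node 1:778.97, Node 2:197.3, Node 3:346.1, Node 4:48.52, Node 5:162.32, Node 6:74.77 → nearest is Node 4
(7.1, 9) — d² to each: Node 1:390.65, Node 2:386.28, Node 3:82.64, Node 4:166.66, Node 5:334.1, Node 6:16.01 → nearest is Node 6
Tally — Node 1:1, Node 4:1, Node 5:1, Node 6:2. Node 6 captures the most (2).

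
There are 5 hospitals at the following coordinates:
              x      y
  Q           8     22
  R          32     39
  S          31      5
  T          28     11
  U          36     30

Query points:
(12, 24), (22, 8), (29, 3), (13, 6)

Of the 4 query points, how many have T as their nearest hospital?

(12, 24) — d² to each: Q:20, R:625, S:722, T:425, U:612 → nearest is Q
(22, 8) — d² to each: Q:392, R:1061, S:90, T:45, U:680 → nearest is T
(29, 3) — d² to each: Q:802, R:1305, S:8, T:65, U:778 → nearest is S
(13, 6) — d² to each: Q:281, R:1450, S:325, T:250, U:1105 → nearest is T
2 of the 4 points have T as nearest.

2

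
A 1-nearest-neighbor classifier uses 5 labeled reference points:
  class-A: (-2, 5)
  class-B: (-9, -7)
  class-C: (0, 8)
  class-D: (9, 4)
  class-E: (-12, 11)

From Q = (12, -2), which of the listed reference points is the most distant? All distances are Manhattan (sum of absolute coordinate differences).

class-E

d(Q, class-A) = |12−(-2)| + |-2−5| = 14 + 7 = 21
d(Q, class-B) = |12−(-9)| + |-2−(-7)| = 21 + 5 = 26
d(Q, class-C) = |12−0| + |-2−8| = 12 + 10 = 22
d(Q, class-D) = |12−9| + |-2−4| = 3 + 6 = 9
d(Q, class-E) = |12−(-12)| + |-2−11| = 24 + 13 = 37
The largest is to class-E.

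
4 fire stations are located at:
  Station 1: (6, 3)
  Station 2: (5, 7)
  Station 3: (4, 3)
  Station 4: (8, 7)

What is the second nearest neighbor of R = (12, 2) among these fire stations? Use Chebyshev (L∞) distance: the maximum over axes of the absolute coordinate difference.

Station 1

d(R, Station 1) = max(6, 1) = 6
d(R, Station 2) = max(7, 5) = 7
d(R, Station 3) = max(8, 1) = 8
d(R, Station 4) = max(4, 5) = 5
Sorted ascending: Station 4, Station 1, Station 2, … — the second-nearest is Station 1.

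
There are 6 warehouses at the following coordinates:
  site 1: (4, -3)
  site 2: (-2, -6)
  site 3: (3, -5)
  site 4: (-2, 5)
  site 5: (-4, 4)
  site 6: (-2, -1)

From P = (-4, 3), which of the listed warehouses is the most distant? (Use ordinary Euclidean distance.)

Since √ is increasing, it suffices to compare squared distances:
d²(P, site 1) = (-4−4)² + (3−(-3))² = 64 + 36 = 100
d²(P, site 2) = (-4−(-2))² + (3−(-6))² = 4 + 81 = 85
d²(P, site 3) = (-4−3)² + (3−(-5))² = 49 + 64 = 113
d²(P, site 4) = (-4−(-2))² + (3−5)² = 4 + 4 = 8
d²(P, site 5) = (-4−(-4))² + (3−4)² = 0 + 1 = 1
d²(P, site 6) = (-4−(-2))² + (3−(-1))² = 4 + 16 = 20
The largest is to site 3.

site 3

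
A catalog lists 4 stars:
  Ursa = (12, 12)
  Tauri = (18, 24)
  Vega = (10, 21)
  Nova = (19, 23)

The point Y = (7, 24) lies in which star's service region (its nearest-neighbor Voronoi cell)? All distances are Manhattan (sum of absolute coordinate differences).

d(Y, Ursa) = |7−12| + |24−12| = 5 + 12 = 17
d(Y, Tauri) = |7−18| + |24−24| = 11 + 0 = 11
d(Y, Vega) = |7−10| + |24−21| = 3 + 3 = 6
d(Y, Nova) = |7−19| + |24−23| = 12 + 1 = 13
Minimum is at Vega.

Vega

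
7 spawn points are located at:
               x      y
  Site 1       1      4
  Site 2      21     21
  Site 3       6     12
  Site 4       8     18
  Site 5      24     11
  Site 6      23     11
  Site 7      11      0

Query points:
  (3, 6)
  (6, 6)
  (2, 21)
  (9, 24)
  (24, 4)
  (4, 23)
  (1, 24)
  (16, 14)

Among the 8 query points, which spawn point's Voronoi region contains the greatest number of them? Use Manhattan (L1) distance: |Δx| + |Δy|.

Site 4

(3, 6) — d to each: Site 1:4, Site 2:33, Site 3:9, Site 4:17, Site 5:26, Site 6:25, Site 7:14 → nearest is Site 1
(6, 6) — d to each: Site 1:7, Site 2:30, Site 3:6, Site 4:14, Site 5:23, Site 6:22, Site 7:11 → nearest is Site 3
(2, 21) — d to each: Site 1:18, Site 2:19, Site 3:13, Site 4:9, Site 5:32, Site 6:31, Site 7:30 → nearest is Site 4
(9, 24) — d to each: Site 1:28, Site 2:15, Site 3:15, Site 4:7, Site 5:28, Site 6:27, Site 7:26 → nearest is Site 4
(24, 4) — d to each: Site 1:23, Site 2:20, Site 3:26, Site 4:30, Site 5:7, Site 6:8, Site 7:17 → nearest is Site 5
(4, 23) — d to each: Site 1:22, Site 2:19, Site 3:13, Site 4:9, Site 5:32, Site 6:31, Site 7:30 → nearest is Site 4
(1, 24) — d to each: Site 1:20, Site 2:23, Site 3:17, Site 4:13, Site 5:36, Site 6:35, Site 7:34 → nearest is Site 4
(16, 14) — d to each: Site 1:25, Site 2:12, Site 3:12, Site 4:12, Site 5:11, Site 6:10, Site 7:19 → nearest is Site 6
Tally — Site 1:1, Site 3:1, Site 4:4, Site 5:1, Site 6:1. Site 4 captures the most (4).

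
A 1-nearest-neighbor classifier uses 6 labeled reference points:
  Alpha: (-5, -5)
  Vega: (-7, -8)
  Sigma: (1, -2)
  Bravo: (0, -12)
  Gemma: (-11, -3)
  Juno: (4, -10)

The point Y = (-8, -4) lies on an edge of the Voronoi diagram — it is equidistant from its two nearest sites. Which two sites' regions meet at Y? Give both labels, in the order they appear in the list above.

Squared distances from Y to each site:
d²(Y, Alpha) = (-8−(-5))² + (-4−(-5))² = 9 + 1 = 10
d²(Y, Vega) = (-8−(-7))² + (-4−(-8))² = 1 + 16 = 17
d²(Y, Sigma) = (-8−1)² + (-4−(-2))² = 81 + 4 = 85
d²(Y, Bravo) = (-8−0)² + (-4−(-12))² = 64 + 64 = 128
d²(Y, Gemma) = (-8−(-11))² + (-4−(-3))² = 9 + 1 = 10
d²(Y, Juno) = (-8−4)² + (-4−(-10))² = 144 + 36 = 180
Y is equidistant from Alpha and Gemma (both at squared distance 10), and every other site is strictly farther — so Y lies on the Alpha–Gemma Voronoi edge.

Alpha and Gemma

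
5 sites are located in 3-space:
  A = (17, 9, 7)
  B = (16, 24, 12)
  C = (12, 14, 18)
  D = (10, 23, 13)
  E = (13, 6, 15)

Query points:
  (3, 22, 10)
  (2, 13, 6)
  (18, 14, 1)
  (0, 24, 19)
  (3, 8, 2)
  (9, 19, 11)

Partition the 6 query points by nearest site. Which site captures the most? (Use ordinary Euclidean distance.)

(3, 22, 10) — d² to each: A:374, B:177, C:209, D:59, E:381 → nearest is D
(2, 13, 6) — d² to each: A:242, B:353, C:245, D:213, E:251 → nearest is D
(18, 14, 1) — d² to each: A:62, B:225, C:325, D:289, E:285 → nearest is A
(0, 24, 19) — d² to each: A:658, B:305, C:245, D:137, E:509 → nearest is D
(3, 8, 2) — d² to each: A:222, B:525, C:373, D:395, E:273 → nearest is A
(9, 19, 11) — d² to each: A:180, B:75, C:83, D:21, E:201 → nearest is D
Tally — A:2, D:4. D captures the most (4).

D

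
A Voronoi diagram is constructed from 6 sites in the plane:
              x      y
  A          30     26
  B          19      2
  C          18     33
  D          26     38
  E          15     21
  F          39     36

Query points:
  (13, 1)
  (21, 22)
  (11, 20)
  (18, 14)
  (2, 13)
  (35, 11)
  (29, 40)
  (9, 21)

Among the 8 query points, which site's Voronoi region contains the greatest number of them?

E

(13, 1) — d² to each: A:914, B:37, C:1049, D:1538, E:404, F:1901 → nearest is B
(21, 22) — d² to each: A:97, B:404, C:130, D:281, E:37, F:520 → nearest is E
(11, 20) — d² to each: A:397, B:388, C:218, D:549, E:17, F:1040 → nearest is E
(18, 14) — d² to each: A:288, B:145, C:361, D:640, E:58, F:925 → nearest is E
(2, 13) — d² to each: A:953, B:410, C:656, D:1201, E:233, F:1898 → nearest is E
(35, 11) — d² to each: A:250, B:337, C:773, D:810, E:500, F:641 → nearest is A
(29, 40) — d² to each: A:197, B:1544, C:170, D:13, E:557, F:116 → nearest is D
(9, 21) — d² to each: A:466, B:461, C:225, D:578, E:36, F:1125 → nearest is E
Tally — A:1, B:1, D:1, E:5. E captures the most (5).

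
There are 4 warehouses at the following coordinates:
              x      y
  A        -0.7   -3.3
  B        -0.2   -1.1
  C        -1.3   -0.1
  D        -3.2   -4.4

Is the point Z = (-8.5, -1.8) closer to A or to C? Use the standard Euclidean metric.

Compare squared distances:
|ZA|² = (-8.5−(-0.7))² + (-1.8−(-3.3))² = 60.84 + 2.25 = 63.09
|ZC|² = (-8.5−(-1.3))² + (-1.8−(-0.1))² = 51.84 + 2.89 = 54.73
63.09 > 54.73, so C is closer.

C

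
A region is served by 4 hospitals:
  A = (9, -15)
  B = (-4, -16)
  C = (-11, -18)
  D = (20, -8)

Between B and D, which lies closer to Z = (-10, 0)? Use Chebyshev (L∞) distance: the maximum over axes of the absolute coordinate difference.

B

d(Z,B) = max(6, 16) = 16
d(Z,D) = max(30, 8) = 30
16 < 30, so B is closer.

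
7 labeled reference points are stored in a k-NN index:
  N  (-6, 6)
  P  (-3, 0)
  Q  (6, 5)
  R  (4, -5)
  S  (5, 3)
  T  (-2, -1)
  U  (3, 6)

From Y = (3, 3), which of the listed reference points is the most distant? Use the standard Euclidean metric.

N

Compare squared distances (the ordering matches that of the actual distances):
|YN|² = (3−(-6))² + (3−6)² = 81 + 9 = 90
|YP|² = (3−(-3))² + (3−0)² = 36 + 9 = 45
|YQ|² = (3−6)² + (3−5)² = 9 + 4 = 13
|YR|² = (3−4)² + (3−(-5))² = 1 + 64 = 65
|YS|² = (3−5)² + (3−3)² = 4 + 0 = 4
|YT|² = (3−(-2))² + (3−(-1))² = 25 + 16 = 41
|YU|² = (3−3)² + (3−6)² = 0 + 9 = 9
The largest is to N.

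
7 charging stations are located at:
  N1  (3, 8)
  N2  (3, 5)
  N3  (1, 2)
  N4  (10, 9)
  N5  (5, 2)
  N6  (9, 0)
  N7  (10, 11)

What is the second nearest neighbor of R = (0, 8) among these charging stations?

N2

Since √ is increasing, it suffices to compare squared distances:
|RN1|² = (0−3)² + (8−8)² = 9 + 0 = 9
|RN2|² = (0−3)² + (8−5)² = 9 + 9 = 18
|RN3|² = (0−1)² + (8−2)² = 1 + 36 = 37
|RN4|² = (0−10)² + (8−9)² = 100 + 1 = 101
|RN5|² = (0−5)² + (8−2)² = 25 + 36 = 61
|RN6|² = (0−9)² + (8−0)² = 81 + 64 = 145
|RN7|² = (0−10)² + (8−11)² = 100 + 9 = 109
Sorted ascending: N1, N2, N3, … — the second-nearest is N2.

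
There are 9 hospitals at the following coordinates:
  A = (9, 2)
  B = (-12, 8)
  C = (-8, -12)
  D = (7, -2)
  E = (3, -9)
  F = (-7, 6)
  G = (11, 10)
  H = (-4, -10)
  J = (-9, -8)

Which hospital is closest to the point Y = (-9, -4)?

Squared Euclidean distances:
|YA|² = (-9−9)² + (-4−2)² = 324 + 36 = 360
|YB|² = (-9−(-12))² + (-4−8)² = 9 + 144 = 153
|YC|² = (-9−(-8))² + (-4−(-12))² = 1 + 64 = 65
|YD|² = (-9−7)² + (-4−(-2))² = 256 + 4 = 260
|YE|² = (-9−3)² + (-4−(-9))² = 144 + 25 = 169
|YF|² = (-9−(-7))² + (-4−6)² = 4 + 100 = 104
|YG|² = (-9−11)² + (-4−10)² = 400 + 196 = 596
|YH|² = (-9−(-4))² + (-4−(-10))² = 25 + 36 = 61
|YJ|² = (-9−(-9))² + (-4−(-8))² = 0 + 16 = 16
Minimum is at J.

J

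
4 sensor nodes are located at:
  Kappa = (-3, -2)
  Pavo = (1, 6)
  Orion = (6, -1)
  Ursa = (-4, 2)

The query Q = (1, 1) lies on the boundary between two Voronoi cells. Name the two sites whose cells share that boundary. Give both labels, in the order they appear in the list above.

Squared distances from Q to each site:
d²(Q, Kappa) = (1−(-3))² + (1−(-2))² = 16 + 9 = 25
d²(Q, Pavo) = (1−1)² + (1−6)² = 0 + 25 = 25
d²(Q, Orion) = (1−6)² + (1−(-1))² = 25 + 4 = 29
d²(Q, Ursa) = (1−(-4))² + (1−2)² = 25 + 1 = 26
Q is equidistant from Kappa and Pavo (both at squared distance 25), and every other site is strictly farther — so Q lies on the Kappa–Pavo Voronoi edge.

Kappa and Pavo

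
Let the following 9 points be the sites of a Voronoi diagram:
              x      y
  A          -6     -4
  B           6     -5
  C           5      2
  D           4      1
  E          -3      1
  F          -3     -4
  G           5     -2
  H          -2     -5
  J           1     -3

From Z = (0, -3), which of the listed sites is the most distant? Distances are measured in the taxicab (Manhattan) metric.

C

d(Z,A) = 6 + 1 = 7
d(Z,B) = 6 + 2 = 8
d(Z,C) = 5 + 5 = 10
d(Z,D) = 4 + 4 = 8
d(Z,E) = 3 + 4 = 7
d(Z,F) = 3 + 1 = 4
d(Z,G) = 5 + 1 = 6
d(Z,H) = 2 + 2 = 4
d(Z,J) = 1 + 0 = 1
The largest is to C.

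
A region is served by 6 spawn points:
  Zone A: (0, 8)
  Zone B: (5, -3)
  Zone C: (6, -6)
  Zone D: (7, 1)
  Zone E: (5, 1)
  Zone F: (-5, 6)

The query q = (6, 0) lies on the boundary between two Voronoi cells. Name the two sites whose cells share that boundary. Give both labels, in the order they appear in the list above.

Squared distances from q to each site:
d²(q, Zone A) = (6−0)² + (0−8)² = 36 + 64 = 100
d²(q, Zone B) = (6−5)² + (0−(-3))² = 1 + 9 = 10
d²(q, Zone C) = (6−6)² + (0−(-6))² = 0 + 36 = 36
d²(q, Zone D) = (6−7)² + (0−1)² = 1 + 1 = 2
d²(q, Zone E) = (6−5)² + (0−1)² = 1 + 1 = 2
d²(q, Zone F) = (6−(-5))² + (0−6)² = 121 + 36 = 157
q is equidistant from Zone D and Zone E (both at squared distance 2), and every other site is strictly farther — so q lies on the Zone D–Zone E Voronoi edge.

Zone D and Zone E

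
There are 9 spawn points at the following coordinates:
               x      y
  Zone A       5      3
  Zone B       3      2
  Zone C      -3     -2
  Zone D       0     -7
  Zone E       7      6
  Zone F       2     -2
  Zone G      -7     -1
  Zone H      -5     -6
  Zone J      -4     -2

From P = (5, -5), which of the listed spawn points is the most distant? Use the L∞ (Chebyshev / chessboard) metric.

Zone G

d(P, Zone A) = max(0, 8) = 8
d(P, Zone B) = max(2, 7) = 7
d(P, Zone C) = max(8, 3) = 8
d(P, Zone D) = max(5, 2) = 5
d(P, Zone E) = max(2, 11) = 11
d(P, Zone F) = max(3, 3) = 3
d(P, Zone G) = max(12, 4) = 12
d(P, Zone H) = max(10, 1) = 10
d(P, Zone J) = max(9, 3) = 9
The largest is to Zone G.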